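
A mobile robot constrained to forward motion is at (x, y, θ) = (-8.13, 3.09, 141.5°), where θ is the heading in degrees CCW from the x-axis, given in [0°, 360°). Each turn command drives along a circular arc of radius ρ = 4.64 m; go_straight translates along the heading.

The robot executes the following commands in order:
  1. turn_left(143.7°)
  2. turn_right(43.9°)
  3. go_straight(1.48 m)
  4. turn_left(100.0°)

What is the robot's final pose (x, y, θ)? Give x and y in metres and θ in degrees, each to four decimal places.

set_pose: (x, y, θ) = (-8.1300, 3.0900, 141.5000°), ρ = 4.64
turn_left(143.7°): centre at ρ to the left, rotate +143.7° → (-15.4961, -1.7579, 285.2000°)
turn_right(43.9°): centre at ρ to the right, rotate −43.9° → (-15.9039, -5.2027, 241.3000°)
go_straight(1.48): x += 1.48·cos θ, y += 1.48·sin θ → (-16.6146, -6.5008, 241.3000°)
turn_left(100.0°): centre at ρ to the left, rotate +100.0° → (-14.0323, -13.1241, 341.3000°)

(-14.0323, -13.1241, 341.3000°)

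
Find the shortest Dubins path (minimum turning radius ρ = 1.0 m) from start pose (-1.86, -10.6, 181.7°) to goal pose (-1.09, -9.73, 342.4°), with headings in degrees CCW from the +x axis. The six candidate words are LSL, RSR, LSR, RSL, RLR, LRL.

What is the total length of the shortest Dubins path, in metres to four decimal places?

Let ψ = atan2(Δy, Δx) = atan2(0.87, 0.77) = 48.4893° be the start→goal bearing.
Normalize: d = |goal − start| / ρ = 1.161809/1.0 = 1.161809, α = (θ_start − ψ) mod 360° = 133.2107° = 2.324965 rad, β = (θ_goal − ψ) mod 360° = 293.9107° = 5.129709 rad.
Common terms: sin α = 0.728841, cos α = -0.684683, sin β = -0.914178, cos β = 0.405312, cos(α−β) = -0.943801, d² = 1.349800. Work in radians in the unit-radius frame; every candidate has L = ρ·(t + p + q).
LSL: p² = 2 + d² − 2cos(α−β) + 2d(sin α − sin β) = 9.055151; p = √p² = 3.009178; φ = atan2(cos β − cos α, d + sin α − sin β) = 0.370652 rad; t = (φ − α) mod 2π = 4.328873 rad, q = (β − φ) mod 2π = 4.759057 rad → L = 1.0·(4.328873 + 3.009178 + 4.759057) = 1.0·12.097107 = 12.097107 m
RSR: p² = 2 + d² − 2cos(α−β) + 2d(sin β − sin α) = 1.419652; p = √p² = 1.191492; φ = atan2(cos α − cos β, d − sin α + sin β) = -1.986542 rad; t = (α − φ) mod 2π = 4.311507 rad, q = (φ − β) mod 2π = 5.450119 rad → L = 1.0·(4.311507 + 1.191492 + 5.450119) = 1.0·10.953118 = 10.953118 m
LSR: p² = d² − 2 + 2cos(α−β) + 2d(sin α + sin β) = -2.968455 < 0 → infeasible
RSL: p² = d² − 2 + 2cos(α−β) − 2d(sin α + sin β) = -2.107149 < 0 → infeasible
RLR: c = (6 − d² + 2cos(α−β) + 2d(sin α − sin β))/8 = 0.822543; p = 2π − arccos c = 5.678258 rad; φ = atan2(cos α − cos β, d − sin α + sin β) = -1.986542 rad; t = (α − φ + p/2) mod 2π = 0.867451 rad, q = (α − β − t + p) mod 2π = 2.006063 rad → L = 1.0·(0.867451 + 5.678258 + 2.006063) = 1.0·8.551772 = 8.551772 m
LRL: c = (6 − d² + 2cos(α−β) − 2d(sin α − sin β))/8 = -0.131894; p = 2π − arccos c = 4.580110 rad; φ = atan2(cos β − cos α, d + sin α − sin β) = 0.370652 rad; t = (φ − α + p/2) mod 2π = 0.335742 rad, q = (β − α − t + p) mod 2π = 0.765926 rad → L = 1.0·(0.335742 + 4.580110 + 0.765926) = 1.0·5.681778 = 5.681778 m
Shortest: LRL with L = 5.681778 m ≈ 5.6818 m

5.6818 m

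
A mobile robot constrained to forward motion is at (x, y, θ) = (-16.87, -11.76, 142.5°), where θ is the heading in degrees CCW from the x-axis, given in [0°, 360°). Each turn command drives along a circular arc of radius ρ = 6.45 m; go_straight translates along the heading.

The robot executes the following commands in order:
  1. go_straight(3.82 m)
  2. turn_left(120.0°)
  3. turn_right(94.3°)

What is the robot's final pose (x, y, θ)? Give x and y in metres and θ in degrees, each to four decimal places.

(-37.9358, -19.1816, 168.2000°)

set_pose: (x, y, θ) = (-16.8700, -11.7600, 142.5000°), ρ = 6.45
go_straight(3.82): x += 3.82·cos θ, y += 3.82·sin θ → (-19.9006, -9.4345, 142.5000°)
turn_left(120.0°): centre at ρ to the left, rotate +120.0° → (-30.2219, -13.7098, 262.5000°)
turn_right(94.3°): centre at ρ to the right, rotate −94.3° → (-37.9358, -19.1816, 168.2000°)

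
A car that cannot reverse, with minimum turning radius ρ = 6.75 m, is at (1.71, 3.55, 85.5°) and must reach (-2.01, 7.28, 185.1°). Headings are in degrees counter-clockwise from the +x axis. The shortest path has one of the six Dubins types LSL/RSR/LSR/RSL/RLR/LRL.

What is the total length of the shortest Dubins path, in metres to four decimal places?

Let ψ = atan2(Δy, Δx) = atan2(3.73, -3.72) = 134.9231° be the start→goal bearing.
Normalize: d = |goal − start| / ρ = 5.267950/6.75 = 0.780437, α = (θ_start − ψ) mod 360° = 310.5769° = 5.420590 rad, β = (θ_goal − ψ) mod 360° = 50.1769° = 0.875752 rad.
Common terms: sin α = -0.759534, cos α = 0.650468, sin β = 0.768025, cos β = 0.640419, cos(α−β) = -0.166769, d² = 0.609082. Work in radians in the unit-radius frame; every candidate has L = ρ·(t + p + q).
LSL: p² = 2 + d² − 2cos(α−β) + 2d(sin α − sin β) = 0.558292; p = √p² = 0.747190; φ = atan2(cos β − cos α, d + sin α − sin β) = -3.128143 rad; t = (φ − α) mod 2π = 4.017638 rad, q = (β − φ) mod 2π = 4.003896 rad → L = 6.75·(4.017638 + 0.747190 + 4.003896) = 6.75·8.768723 = 59.188879 m
RSR: p² = 2 + d² − 2cos(α−β) + 2d(sin β − sin α) = 5.326947; p = √p² = 2.308018; φ = atan2(cos α − cos β, d − sin α + sin β) = 0.004354 rad; t = (α − φ) mod 2π = 5.416236 rad, q = (φ − β) mod 2π = 5.411787 rad → L = 6.75·(5.416236 + 2.308018 + 5.411787) = 6.75·13.136041 = 88.668274 m
LSR: p² = d² − 2 + 2cos(α−β) + 2d(sin α + sin β) = -1.711201 < 0 → infeasible
RSL: p² = d² − 2 + 2cos(α−β) − 2d(sin α + sin β) = -1.737710 < 0 → infeasible
RLR: c = (6 − d² + 2cos(α−β) + 2d(sin α − sin β))/8 = 0.334132; p = 2π − arccos c = 5.053073 rad; φ = atan2(cos α − cos β, d − sin α + sin β) = 0.004354 rad; t = (α − φ + p/2) mod 2π = 1.659587 rad, q = (α − β − t + p) mod 2π = 1.655138 rad → L = 6.75·(1.659587 + 5.053073 + 1.655138) = 6.75·8.367798 = 56.482634 m
LRL: c = (6 − d² + 2cos(α−β) − 2d(sin α − sin β))/8 = 0.930213; p = 2π − arccos c = 5.907383 rad; φ = atan2(cos β − cos α, d + sin α − sin β) = -3.128143 rad; t = (φ − α + p/2) mod 2π = 0.688144 rad, q = (β − α − t + p) mod 2π = 0.674402 rad → L = 6.75·(0.688144 + 5.907383 + 0.674402) = 6.75·7.269929 = 49.072019 m
Shortest: LRL with L = 49.072019 m ≈ 49.0720 m

49.0720 m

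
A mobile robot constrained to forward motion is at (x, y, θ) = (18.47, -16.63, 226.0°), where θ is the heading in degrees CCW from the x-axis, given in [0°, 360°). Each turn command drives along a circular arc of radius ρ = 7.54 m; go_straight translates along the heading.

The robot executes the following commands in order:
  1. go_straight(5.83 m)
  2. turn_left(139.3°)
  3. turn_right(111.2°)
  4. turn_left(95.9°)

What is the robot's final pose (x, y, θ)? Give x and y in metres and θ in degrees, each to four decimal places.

(34.4307, -52.6338, 350.0000°)

set_pose: (x, y, θ) = (18.4700, -16.6300, 226.0000°), ρ = 7.54
go_straight(5.83): x += 5.83·cos θ, y += 5.83·sin θ → (14.4201, -20.8238, 226.0000°)
turn_left(139.3°): centre at ρ to the left, rotate +139.3° → (20.5404, -33.5692, 365.3000° ≡ 5.3000°)
turn_right(111.2°): centre at ρ to the right, rotate −111.2° → (28.4884, -43.1427, -105.9000° ≡ 254.1000°)
turn_left(95.9°): centre at ρ to the left, rotate +95.9° → (34.4307, -52.6338, 350.0000°)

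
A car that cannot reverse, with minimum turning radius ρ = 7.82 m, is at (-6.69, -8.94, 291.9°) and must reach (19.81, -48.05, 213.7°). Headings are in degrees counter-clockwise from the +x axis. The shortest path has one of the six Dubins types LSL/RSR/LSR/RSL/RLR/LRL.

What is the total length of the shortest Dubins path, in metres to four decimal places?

52.6514 m

Let ψ = atan2(Δy, Δx) = atan2(-39.11, 26.50) = -55.8794° be the start→goal bearing.
Normalize: d = |goal − start| / ρ = 47.242376/7.82 = 6.041225, α = (θ_start − ψ) mod 360° = 347.7794° = 6.069895 rad, β = (θ_goal − ψ) mod 360° = 269.5794° = 4.705048 rad.
Common terms: sin α = -0.211677, cos α = 0.977340, sin β = -0.999973, cos β = -0.007341, cos(α−β) = 0.204496, d² = 36.496394. Work in radians in the unit-radius frame; every candidate has L = ρ·(t + p + q).
LSL: p² = 2 + d² − 2cos(α−β) + 2d(sin α − sin β) = 47.611953; p = √p² = 6.900142; φ = atan2(cos β − cos α, d + sin α − sin β) = -0.143193 rad; t = (φ − α) mod 2π = 0.070097 rad, q = (β − φ) mod 2π = 4.848241 rad → L = 7.82·(0.070097 + 6.900142 + 4.848241) = 7.82·11.818479 = 92.420509 m
RSR: p² = 2 + d² − 2cos(α−β) + 2d(sin β − sin α) = 28.562851; p = √p² = 5.344422; φ = atan2(cos α − cos β, d − sin α + sin β) = 0.185303 rad; t = (α − φ) mod 2π = 5.884592 rad, q = (φ − β) mod 2π = 1.763441 rad → L = 7.82·(5.884592 + 5.344422 + 1.763441) = 7.82·12.992455 = 101.601000 m
LSR: p² = d² − 2 + 2cos(α−β) + 2d(sin α + sin β) = 20.265690; p = √p² = 4.501743; φ = atan2(−cos α − cos β, d + sin α + sin β) − atan2(−2, p) = 0.219872 rad; t = (φ − α) mod 2π = 0.433162 rad, q = (φ − β) mod 2π = 1.798010 rad → L = 7.82·(0.433162 + 4.501743 + 1.798010) = 7.82·6.732915 = 52.651397 m
RSL: p² = d² − 2 + 2cos(α−β) − 2d(sin α + sin β) = 49.545082; p = √p² = 7.038827; φ = atan2(cos α + cos β, d − sin α − sin β) − atan2(2, p) = -0.143891 rad; t = (α − φ) mod 2π = 6.213786 rad, q = (β − φ) mod 2π = 4.848939 rad → L = 7.82·(6.213786 + 7.038827 + 4.848939) = 7.82·18.101552 = 141.554134 m
RLR: c = (6 − d² + 2cos(α−β) + 2d(sin α − sin β))/8 = -2.570356, |c| > 1 → infeasible
LRL: c = (6 − d² + 2cos(α−β) − 2d(sin α − sin β))/8 = -4.951494, |c| > 1 → infeasible
Shortest: LSR with L = 52.651397 m ≈ 52.6514 m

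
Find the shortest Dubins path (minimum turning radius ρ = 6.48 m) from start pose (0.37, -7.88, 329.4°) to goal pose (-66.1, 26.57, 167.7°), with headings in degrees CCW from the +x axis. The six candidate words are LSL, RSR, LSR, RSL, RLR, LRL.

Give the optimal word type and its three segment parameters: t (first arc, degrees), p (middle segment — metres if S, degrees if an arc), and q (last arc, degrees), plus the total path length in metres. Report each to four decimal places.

Let ψ = atan2(Δy, Δx) = atan2(34.45, -66.47) = 152.6032° be the start→goal bearing.
Normalize: d = |goal − start| / ρ = 74.866971/6.48 = 11.553545, α = (θ_start − ψ) mod 360° = 176.7968° = 3.085685 rad, β = (θ_goal − ψ) mod 360° = 15.0968° = 0.263488 rad.
Common terms: sin α = 0.055878, cos α = -0.998438, sin β = 0.260450, cos β = 0.965487, cos(α−β) = -0.949425, d² = 133.484401. Work in radians in the unit-radius frame; every candidate has L = ρ·(t + p + q).
LSL: p² = 2 + d² − 2cos(α−β) + 2d(sin α − sin β) = 132.656193; p = √p² = 11.517647; φ = atan2(cos β − cos α, d + sin α − sin β) = 0.171352 rad; t = (φ − α) mod 2π = 3.368852 rad, q = (β − φ) mod 2π = 0.092136 rad → L = 6.48·(3.368852 + 11.517647 + 0.092136) = 6.48·14.978635 = 97.061554 m
RSR: p² = 2 + d² − 2cos(α−β) + 2d(sin β − sin α) = 142.110311; p = √p² = 11.921003; φ = atan2(cos α − cos β, d − sin α + sin β) = -0.165499 rad; t = (α − φ) mod 2π = 3.251185 rad, q = (φ − β) mod 2π = 5.854198 rad → L = 6.48·(3.251185 + 11.921003 + 5.854198) = 6.48·21.026386 = 136.250979 m
LSR: p² = d² − 2 + 2cos(α−β) + 2d(sin α + sin β) = 136.894967; p = √p² = 11.700212; φ = atan2(−cos α − cos β, d + sin α + sin β) − atan2(−2, p) = 0.172077 rad; t = (φ − α) mod 2π = 3.369577 rad, q = (φ − β) mod 2π = 6.191774 rad → L = 6.48·(3.369577 + 11.700212 + 6.191774) = 6.48·21.261563 = 137.774926 m
RSL: p² = d² − 2 + 2cos(α−β) − 2d(sin α + sin β) = 122.276133; p = √p² = 11.057854; φ = atan2(cos α + cos β, d − sin α − sin β) − atan2(2, p) = -0.181865 rad; t = (α − φ) mod 2π = 3.267550 rad, q = (β − φ) mod 2π = 0.445353 rad → L = 6.48·(3.267550 + 11.057854 + 0.445353) = 6.48·14.770757 = 95.714505 m
RLR: c = (6 − d² + 2cos(α−β) + 2d(sin α − sin β))/8 = -16.763789, |c| > 1 → infeasible
LRL: c = (6 − d² + 2cos(α−β) − 2d(sin α − sin β))/8 = -15.582024, |c| > 1 → infeasible
Shortest: RSL with L = 95.714505 m ≈ 95.7145 m
Convert RSL to answer units (arcs ×180/π): t = 3.267550·180/π = 187.2168°, p = ρ·p = 6.48·11.057854 = 71.6549 m, q = 0.445353·180/π = 25.5168°, L = 95.7145 m.

RSL: t = 187.2168°, p = 71.6549 m, q = 25.5168°, L = 95.7145 m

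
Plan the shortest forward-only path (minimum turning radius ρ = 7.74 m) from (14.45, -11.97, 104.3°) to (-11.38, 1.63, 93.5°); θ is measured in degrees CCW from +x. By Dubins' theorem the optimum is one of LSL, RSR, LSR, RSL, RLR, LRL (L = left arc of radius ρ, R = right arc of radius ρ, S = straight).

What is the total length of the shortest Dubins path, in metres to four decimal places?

Let ψ = atan2(Δy, Δx) = atan2(13.60, -25.83) = 152.2323° be the start→goal bearing.
Normalize: d = |goal − start| / ρ = 29.191590/7.74 = 3.771523, α = (θ_start − ψ) mod 360° = 312.0677° = 5.446609 rad, β = (θ_goal − ψ) mod 360° = 301.2677° = 5.258113 rad.
Common terms: sin α = -0.742354, cos α = 0.670008, sin β = -0.854752, cos β = 0.519037, cos(α−β) = 0.982287, d² = 14.224387. Work in radians in the unit-radius frame; every candidate has L = ρ·(t + p + q).
LSL: p² = 2 + d² − 2cos(α−β) + 2d(sin α − sin β) = 15.107635; p = √p² = 3.886854; φ = atan2(cos β − cos α, d + sin α − sin β) = -0.038851 rad; t = (φ − α) mod 2π = 0.797726 rad, q = (β − φ) mod 2π = 5.296964 rad → L = 7.74·(0.797726 + 3.886854 + 5.296964) = 7.74·9.981544 = 77.257150 m
RSR: p² = 2 + d² − 2cos(α−β) + 2d(sin β − sin α) = 13.411991; p = √p² = 3.662238; φ = atan2(cos α − cos β, d − sin α + sin β) = 0.041235 rad; t = (α − φ) mod 2π = 5.405373 rad, q = (φ − β) mod 2π = 1.066308 rad → L = 7.74·(5.405373 + 3.662238 + 1.066308) = 7.74·10.133919 = 78.436536 m
LSR: p² = d² − 2 + 2cos(α−β) + 2d(sin α + sin β) = 2.141920; p = √p² = 1.463530; φ = atan2(−cos α − cos β, d + sin α + sin β) − atan2(−2, p) = 0.438659 rad; t = (φ − α) mod 2π = 1.275236 rad, q = (φ − β) mod 2π = 1.463731 rad → L = 7.74·(1.275236 + 1.463530 + 1.463731) = 7.74·4.202497 = 32.527328 m
RSL: p² = d² − 2 + 2cos(α−β) − 2d(sin α + sin β) = 26.236003; p = √p² = 5.122109; φ = atan2(cos α + cos β, d − sin α − sin β) − atan2(2, p) = -0.154297 rad; t = (α − φ) mod 2π = 5.600906 rad, q = (β − φ) mod 2π = 5.412410 rad → L = 7.74·(5.600906 + 5.122109 + 5.412410) = 7.74·16.135425 = 124.888190 m
RLR: c = (6 − d² + 2cos(α−β) + 2d(sin α − sin β))/8 = -0.676499; p = 2π − arccos c = 3.969391 rad; φ = atan2(cos α − cos β, d − sin α + sin β) = 0.041235 rad; t = (α − φ + p/2) mod 2π = 1.106883 rad, q = (α − β − t + p) mod 2π = 3.051003 rad → L = 7.74·(1.106883 + 3.969391 + 3.051003) = 7.74·8.127277 = 62.905128 m
LRL: c = (6 − d² + 2cos(α−β) − 2d(sin α − sin β))/8 = -0.888454; p = 2π − arccos c = 3.618423 rad; φ = atan2(cos β − cos α, d + sin α − sin β) = -0.038851 rad; t = (φ − α + p/2) mod 2π = 2.606937 rad, q = (β − α − t + p) mod 2π = 0.822990 rad → L = 7.74·(2.606937 + 3.618423 + 0.822990) = 7.74·7.048349 = 54.554225 m
Shortest: LSR with L = 32.527328 m ≈ 32.5273 m

32.5273 m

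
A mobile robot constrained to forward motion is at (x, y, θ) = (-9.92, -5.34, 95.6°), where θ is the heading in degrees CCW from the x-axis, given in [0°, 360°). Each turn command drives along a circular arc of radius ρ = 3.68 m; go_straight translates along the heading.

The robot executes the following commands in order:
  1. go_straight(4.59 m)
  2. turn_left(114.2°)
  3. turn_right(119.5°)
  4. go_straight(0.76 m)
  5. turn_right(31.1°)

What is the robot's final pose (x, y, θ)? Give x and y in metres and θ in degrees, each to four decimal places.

set_pose: (x, y, θ) = (-9.9200, -5.3400, 95.6000°), ρ = 3.68
go_straight(4.59): x += 4.59·cos θ, y += 4.59·sin θ → (-10.3679, -0.7719, 95.6000°)
turn_left(114.2°): centre at ρ to the left, rotate +114.2° → (-15.8592, 2.0624, 209.8000°)
turn_right(119.5°): centre at ρ to the right, rotate −119.5° → (-21.3680, 5.2365, 90.3000°)
go_straight(0.76): x += 0.76·cos θ, y += 0.76·sin θ → (-21.3720, 5.9965, 90.3000°)
turn_right(31.1°): centre at ρ to the right, rotate −31.1° → (-20.8530, 7.9000, 59.2000°)

(-20.8530, 7.9000, 59.2000°)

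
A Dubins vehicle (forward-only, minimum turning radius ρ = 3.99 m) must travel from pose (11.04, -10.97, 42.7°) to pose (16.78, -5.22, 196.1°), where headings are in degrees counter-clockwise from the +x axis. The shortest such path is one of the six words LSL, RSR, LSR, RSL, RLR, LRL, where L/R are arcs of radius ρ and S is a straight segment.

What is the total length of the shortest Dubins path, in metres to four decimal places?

Let ψ = atan2(Δy, Δx) = atan2(5.75, 5.74) = 45.0499° be the start→goal bearing.
Normalize: d = |goal − start| / ρ = 8.124660/3.99 = 2.036256, α = (θ_start − ψ) mod 360° = 357.6501° = 6.242172 rad, β = (θ_goal − ψ) mod 360° = 151.0501° = 2.636322 rad.
Common terms: sin α = -0.041001, cos α = 0.999159, sin β = 0.484044, cos β = -0.875044, cos(α−β) = -0.894154, d² = 4.146337. Work in radians in the unit-radius frame; every candidate has L = ρ·(t + p + q).
LSL: p² = 2 + d² − 2cos(α−β) + 2d(sin α − sin β) = 5.796392; p = √p² = 2.407570; φ = atan2(cos β − cos α, d + sin α − sin β) = -0.892213 rad; t = (φ − α) mod 2π = 5.431986 rad, q = (β − φ) mod 2π = 3.528535 rad → L = 3.99·(5.431986 + 2.407570 + 3.528535) = 3.99·11.368090 = 45.358679 m
RSR: p² = 2 + d² − 2cos(α−β) + 2d(sin β − sin α) = 10.072899; p = √p² = 3.173783; φ = atan2(cos α − cos β, d − sin α + sin β) = 0.631711 rad; t = (α − φ) mod 2π = 5.610461 rad, q = (φ − β) mod 2π = 4.278574 rad → L = 3.99·(5.610461 + 3.173783 + 4.278574) = 3.99·13.062819 = 52.120646 m
LSR: p² = d² − 2 + 2cos(α−β) + 2d(sin α + sin β) = 2.162325; p = √p² = 1.470485; φ = atan2(−cos α − cos β, d + sin α + sin β) − atan2(−2, p) = 0.886788 rad; t = (φ − α) mod 2π = 0.927801 rad, q = (φ − β) mod 2π = 4.533651 rad → L = 3.99·(0.927801 + 1.470485 + 4.533651) = 3.99·6.931937 = 27.658429 m
RSL: p² = d² − 2 + 2cos(α−β) − 2d(sin α + sin β) = -1.446268 < 0 → infeasible
RLR: c = (6 − d² + 2cos(α−β) + 2d(sin α − sin β))/8 = -0.259112; p = 2π − arccos c = 4.450286 rad; φ = atan2(cos α − cos β, d − sin α + sin β) = 0.631711 rad; t = (α − φ + p/2) mod 2π = 1.552419 rad, q = (α − β − t + p) mod 2π = 0.220532 rad → L = 3.99·(1.552419 + 4.450286 + 0.220532) = 3.99·6.223237 = 24.830714 m
LRL: c = (6 − d² + 2cos(α−β) − 2d(sin α − sin β))/8 = 0.275451; p = 2π − arccos c = 4.991448 rad; φ = atan2(cos β − cos α, d + sin α − sin β) = -0.892213 rad; t = (φ − α + p/2) mod 2π = 1.644524 rad, q = (β − α − t + p) mod 2π = 6.024259 rad → L = 3.99·(1.644524 + 4.991448 + 6.024259) = 3.99·12.660231 = 50.514321 m
Shortest: RLR with L = 24.830714 m ≈ 24.8307 m

24.8307 m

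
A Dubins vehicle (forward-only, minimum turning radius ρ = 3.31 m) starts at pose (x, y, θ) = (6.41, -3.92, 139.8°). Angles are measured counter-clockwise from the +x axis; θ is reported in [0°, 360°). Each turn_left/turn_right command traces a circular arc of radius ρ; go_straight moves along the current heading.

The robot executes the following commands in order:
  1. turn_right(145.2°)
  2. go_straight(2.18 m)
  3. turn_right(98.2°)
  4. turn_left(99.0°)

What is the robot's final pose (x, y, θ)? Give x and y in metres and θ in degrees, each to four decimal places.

set_pose: (x, y, θ) = (6.4100, -3.9200, 139.8000°), ρ = 3.31
turn_right(145.2°): centre at ρ to the right, rotate −145.2° → (8.8580, 1.9035, -5.4000° ≡ 354.6000°)
go_straight(2.18): x += 2.18·cos θ, y += 2.18·sin θ → (11.0283, 1.6983, 354.6000°)
turn_right(98.2°): centre at ρ to the right, rotate −98.2° → (13.9340, -2.3753, 256.4000°)
turn_left(99.0°): centre at ρ to the left, rotate +99.0° → (16.8857, -6.4530, 355.4000°)

(16.8857, -6.4530, 355.4000°)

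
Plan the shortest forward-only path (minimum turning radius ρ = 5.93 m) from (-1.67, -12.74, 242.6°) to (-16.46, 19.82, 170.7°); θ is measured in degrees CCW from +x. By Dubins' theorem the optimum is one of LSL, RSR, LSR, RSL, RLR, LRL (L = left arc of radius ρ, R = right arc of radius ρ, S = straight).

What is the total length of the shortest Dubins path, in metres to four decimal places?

48.1649 m

Let ψ = atan2(Δy, Δx) = atan2(32.56, -14.79) = 114.4294° be the start→goal bearing.
Normalize: d = |goal − start| / ρ = 35.761679/5.93 = 6.030637, α = (θ_start − ψ) mod 360° = 128.1706° = 2.237000 rad, β = (θ_goal − ψ) mod 360° = 56.2706° = 0.982108 rad.
Common terms: sin α = 0.786174, cos α = -0.618005, sin β = 0.831670, cos β = 0.555271, cos(α−β) = 0.310676, d² = 36.368586. Work in radians in the unit-radius frame; every candidate has L = ρ·(t + p + q).
LSL: p² = 2 + d² − 2cos(α−β) + 2d(sin α − sin β) = 37.198496; p = √p² = 6.099057; φ = atan2(cos β − cos α, d + sin α − sin β) = 0.193577 rad; t = (φ − α) mod 2π = 4.239763 rad, q = (β − φ) mod 2π = 0.788531 rad → L = 5.93·(4.239763 + 6.099057 + 0.788531) = 5.93·11.127351 = 65.985189 m
RSR: p² = 2 + d² − 2cos(α−β) + 2d(sin β − sin α) = 38.295971; p = √p² = 6.188374; φ = atan2(cos α − cos β, d − sin α + sin β) = -0.190748 rad; t = (α − φ) mod 2π = 2.427748 rad, q = (φ − β) mod 2π = 5.110329 rad → L = 5.93·(2.427748 + 6.188374 + 5.110329) = 5.93·13.726451 = 81.397854 m
LSR: p² = d² − 2 + 2cos(α−β) + 2d(sin α + sin β) = 54.503192; p = √p² = 7.382628; φ = atan2(−cos α − cos β, d + sin α + sin β) − atan2(−2, p) = 0.272758 rad; t = (φ − α) mod 2π = 4.318944 rad, q = (φ − β) mod 2π = 5.573836 rad → L = 5.93·(4.318944 + 7.382628 + 5.573836) = 5.93·17.275408 = 102.443168 m
RSL: p² = d² − 2 + 2cos(α−β) − 2d(sin α + sin β) = 15.476686; p = √p² = 3.934042; φ = atan2(cos α + cos β, d − sin α − sin β) − atan2(2, p) = -0.484547 rad; t = (α − φ) mod 2π = 2.721547 rad, q = (β − φ) mod 2π = 1.466655 rad → L = 5.93·(2.721547 + 3.934042 + 1.466655) = 5.93·8.122243 = 48.164903 m
RLR: c = (6 − d² + 2cos(α−β) + 2d(sin α − sin β))/8 = -3.786996, |c| > 1 → infeasible
LRL: c = (6 − d² + 2cos(α−β) − 2d(sin α − sin β))/8 = -3.649812, |c| > 1 → infeasible
Shortest: RSL with L = 48.164903 m ≈ 48.1649 m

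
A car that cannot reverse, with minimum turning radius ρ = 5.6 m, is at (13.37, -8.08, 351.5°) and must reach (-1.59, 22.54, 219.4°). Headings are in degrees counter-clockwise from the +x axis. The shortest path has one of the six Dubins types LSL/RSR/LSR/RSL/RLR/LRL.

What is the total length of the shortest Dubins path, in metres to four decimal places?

Let ψ = atan2(Δy, Δx) = atan2(30.62, -14.96) = 116.0387° be the start→goal bearing.
Normalize: d = |goal − start| / ρ = 34.079114/5.6 = 6.085556, α = (θ_start − ψ) mod 360° = 235.4613° = 4.109574 rad, β = (θ_goal − ψ) mod 360° = 103.3613° = 1.803995 rad.
Common terms: sin α = -0.823743, cos α = -0.566963, sin β = 0.972932, cos β = -0.231090, cos(α−β) = -0.670427, d² = 37.033992. Work in radians in the unit-radius frame; every candidate has L = ρ·(t + p + q).
LSL: p² = 2 + d² − 2cos(α−β) + 2d(sin α − sin β) = 18.507307; p = √p² = 4.302012; φ = atan2(cos β − cos α, d + sin α − sin β) = 0.078153 rad; t = (φ − α) mod 2π = 2.251764 rad, q = (β − φ) mod 2π = 1.725842 rad → L = 5.6·(2.251764 + 4.302012 + 1.725842) = 5.6·8.279617 = 46.365857 m
RSR: p² = 2 + d² − 2cos(α−β) + 2d(sin β − sin α) = 62.242384; p = √p² = 7.889384; φ = atan2(cos α − cos β, d − sin α + sin β) = -0.042586 rad; t = (α − φ) mod 2π = 4.152160 rad, q = (φ − β) mod 2π = 4.436605 rad → L = 5.6·(4.152160 + 7.889384 + 4.436605) = 5.6·16.478150 = 92.277637 m
LSR: p² = d² − 2 + 2cos(α−β) + 2d(sin α + sin β) = 35.508937; p = √p² = 5.958938; φ = atan2(−cos α − cos β, d + sin α + sin β) − atan2(−2, p) = 0.451125 rad; t = (φ − α) mod 2π = 2.624736 rad, q = (φ − β) mod 2π = 4.930316 rad → L = 5.6·(2.624736 + 5.958938 + 4.930316) = 5.6·13.513989 = 75.678340 m
RSL: p² = d² − 2 + 2cos(α−β) − 2d(sin α + sin β) = 31.877341; p = √p² = 5.646002; φ = atan2(cos α + cos β, d − sin α − sin β) − atan2(2, p) = -0.474074 rad; t = (α − φ) mod 2π = 4.583649 rad, q = (β − φ) mod 2π = 2.278069 rad → L = 5.6·(4.583649 + 5.646002 + 2.278069) = 5.6·12.507720 = 70.043231 m
RLR: c = (6 − d² + 2cos(α−β) + 2d(sin α − sin β))/8 = -6.780298, |c| > 1 → infeasible
LRL: c = (6 − d² + 2cos(α−β) − 2d(sin α − sin β))/8 = -1.313413, |c| > 1 → infeasible
Shortest: LSL with L = 46.365857 m ≈ 46.3659 m

46.3659 m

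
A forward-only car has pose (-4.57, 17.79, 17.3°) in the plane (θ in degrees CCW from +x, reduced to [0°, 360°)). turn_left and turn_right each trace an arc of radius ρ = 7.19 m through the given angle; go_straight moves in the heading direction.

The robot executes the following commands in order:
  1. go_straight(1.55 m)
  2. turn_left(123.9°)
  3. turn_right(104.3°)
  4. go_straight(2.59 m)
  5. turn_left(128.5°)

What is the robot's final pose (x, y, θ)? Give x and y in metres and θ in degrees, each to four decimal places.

(-0.9682, 56.3349, 165.4000°)

set_pose: (x, y, θ) = (-4.5700, 17.7900, 17.3000°), ρ = 7.19
go_straight(1.55): x += 1.55·cos θ, y += 1.55·sin θ → (-3.0901, 18.2509, 17.3000°)
turn_left(123.9°): centre at ρ to the left, rotate +123.9° → (-0.7230, 30.7191, 141.2000°)
turn_right(104.3°): centre at ρ to the right, rotate −104.3° → (-0.5347, 42.0723, 36.9000°)
go_straight(2.59): x += 2.59·cos θ, y += 2.59·sin θ → (1.5365, 43.6274, 36.9000°)
turn_left(128.5°): centre at ρ to the left, rotate +128.5° → (-0.9682, 56.3349, 165.4000°)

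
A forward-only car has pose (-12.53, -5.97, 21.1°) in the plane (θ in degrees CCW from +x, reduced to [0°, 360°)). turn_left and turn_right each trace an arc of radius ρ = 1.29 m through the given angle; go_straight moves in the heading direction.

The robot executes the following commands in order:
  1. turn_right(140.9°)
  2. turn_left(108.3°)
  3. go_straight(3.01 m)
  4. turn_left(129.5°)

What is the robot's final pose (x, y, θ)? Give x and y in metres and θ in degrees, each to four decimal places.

(-5.7382, -8.4502, 118.0000°)

set_pose: (x, y, θ) = (-12.5300, -5.9700, 21.1000°), ρ = 1.29
turn_right(140.9°): centre at ρ to the right, rotate −140.9° → (-10.9462, -7.8146, -119.8000° ≡ 240.2000°)
turn_left(108.3°): centre at ρ to the left, rotate +108.3° → (-10.0840, -9.7198, 348.5000°)
go_straight(3.01): x += 3.01·cos θ, y += 3.01·sin θ → (-7.1344, -10.3199, 348.5000°)
turn_left(129.5°): centre at ρ to the left, rotate +129.5° → (-5.7382, -8.4502, 478.0000° ≡ 118.0000°)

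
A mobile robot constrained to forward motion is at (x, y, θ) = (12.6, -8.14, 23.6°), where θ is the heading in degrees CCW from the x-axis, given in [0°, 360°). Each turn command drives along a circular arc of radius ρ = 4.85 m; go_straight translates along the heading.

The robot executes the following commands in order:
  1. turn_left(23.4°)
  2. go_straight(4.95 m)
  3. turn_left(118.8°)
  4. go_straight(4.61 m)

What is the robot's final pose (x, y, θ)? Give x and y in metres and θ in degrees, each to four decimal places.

(10.7548, 5.7572, 165.8000°)

set_pose: (x, y, θ) = (12.6000, -8.1400, 23.6000°), ρ = 4.85
turn_left(23.4°): centre at ρ to the left, rotate +23.4° → (14.2054, -7.0033, 47.0000°)
go_straight(4.95): x += 4.95·cos θ, y += 4.95·sin θ → (17.5813, -3.3831, 47.0000°)
turn_left(118.8°): centre at ρ to the left, rotate +118.8° → (15.2239, 4.6264, 165.8000°)
go_straight(4.61): x += 4.61·cos θ, y += 4.61·sin θ → (10.7548, 5.7572, 165.8000°)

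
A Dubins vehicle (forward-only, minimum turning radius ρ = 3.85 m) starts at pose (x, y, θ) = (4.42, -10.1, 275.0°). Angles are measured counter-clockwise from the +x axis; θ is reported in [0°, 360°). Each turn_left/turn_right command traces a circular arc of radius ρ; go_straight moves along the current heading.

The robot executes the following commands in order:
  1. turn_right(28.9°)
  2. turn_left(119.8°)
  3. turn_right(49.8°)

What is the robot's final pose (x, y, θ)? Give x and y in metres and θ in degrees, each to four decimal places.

(11.0855, -18.4402, 316.1000°)

set_pose: (x, y, θ) = (4.4200, -10.1000, 275.0000°), ρ = 3.85
turn_right(28.9°): centre at ρ to the right, rotate −28.9° → (4.1045, -11.9953, 246.1000°)
turn_left(119.8°): centre at ρ to the left, rotate +119.8° → (8.0202, -17.3847, 365.9000° ≡ 5.9000°)
turn_right(49.8°): centre at ρ to the right, rotate −49.8° → (11.0855, -18.4402, -43.9000° ≡ 316.1000°)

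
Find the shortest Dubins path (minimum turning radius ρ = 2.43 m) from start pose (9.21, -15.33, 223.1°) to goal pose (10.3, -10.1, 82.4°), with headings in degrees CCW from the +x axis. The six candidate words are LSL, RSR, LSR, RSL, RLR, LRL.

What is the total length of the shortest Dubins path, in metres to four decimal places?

Let ψ = atan2(Δy, Δx) = atan2(5.23, 1.09) = 78.2273° be the start→goal bearing.
Normalize: d = |goal − start| / ρ = 5.342378/2.43 = 2.198509, α = (θ_start − ψ) mod 360° = 144.8727° = 2.528505 rad, β = (θ_goal − ψ) mod 360° = 4.1727° = 0.072827 rad.
Common terms: sin α = 0.575396, cos α = -0.817875, sin β = 0.072762, cos β = 0.997349, cos(α−β) = -0.773840, d² = 4.833443. Work in radians in the unit-radius frame; every candidate has L = ρ·(t + p + q).
LSL: p² = 2 + d² − 2cos(α−β) + 2d(sin α − sin β) = 10.591211; p = √p² = 3.254414; φ = atan2(cos β − cos α, d + sin α − sin β) = 0.591700 rad; t = (φ − α) mod 2π = 4.346381 rad, q = (β − φ) mod 2π = 5.764312 rad → L = 2.43·(4.346381 + 3.254414 + 5.764312) = 2.43·13.365106 = 32.477209 m
RSR: p² = 2 + d² − 2cos(α−β) + 2d(sin β − sin α) = 6.171036; p = √p² = 2.484157; φ = atan2(cos α − cos β, d − sin α + sin β) = -0.819377 rad; t = (α − φ) mod 2π = 3.347882 rad, q = (φ − β) mod 2π = 5.390982 rad → L = 2.43·(3.347882 + 2.484157 + 5.390982) = 2.43·11.223021 = 27.271940 m
LSR: p² = d² − 2 + 2cos(α−β) + 2d(sin α + sin β) = 4.135725; p = √p² = 2.033648; φ = atan2(−cos α − cos β, d + sin α + sin β) − atan2(−2, p) = 0.714093 rad; t = (φ − α) mod 2π = 4.468773 rad, q = (φ − β) mod 2π = 0.641266 rad → L = 2.43·(4.468773 + 2.033648 + 0.641266) = 2.43·7.143687 = 17.359160 m
RSL: p² = d² − 2 + 2cos(α−β) − 2d(sin α + sin β) = -1.564199 < 0 → infeasible
RLR: c = (6 − d² + 2cos(α−β) + 2d(sin α − sin β))/8 = 0.228620; p = 2π − arccos c = 4.943049 rad; φ = atan2(cos α − cos β, d − sin α + sin β) = -0.819377 rad; t = (α − φ + p/2) mod 2π = 5.819406 rad, q = (α − β − t + p) mod 2π = 1.579321 rad → L = 2.43·(5.819406 + 4.943049 + 1.579321) = 2.43·12.341777 = 29.990518 m
LRL: c = (6 − d² + 2cos(α−β) − 2d(sin α − sin β))/8 = -0.323901; p = 2π − arccos c = 4.382539 rad; φ = atan2(cos β − cos α, d + sin α − sin β) = 0.591700 rad; t = (φ − α + p/2) mod 2π = 0.254465 rad, q = (β − α − t + p) mod 2π = 1.672396 rad → L = 2.43·(0.254465 + 4.382539 + 1.672396) = 2.43·6.309399 = 15.331840 m
Shortest: LRL with L = 15.331840 m ≈ 15.3318 m

15.3318 m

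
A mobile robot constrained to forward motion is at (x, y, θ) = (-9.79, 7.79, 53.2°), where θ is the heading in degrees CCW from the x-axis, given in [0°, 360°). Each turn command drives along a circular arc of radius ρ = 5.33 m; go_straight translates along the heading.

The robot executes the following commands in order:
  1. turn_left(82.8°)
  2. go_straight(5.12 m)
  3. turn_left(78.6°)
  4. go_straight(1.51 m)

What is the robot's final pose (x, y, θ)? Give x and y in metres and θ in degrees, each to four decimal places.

set_pose: (x, y, θ) = (-9.7900, 7.7900, 53.2000°), ρ = 5.33
turn_left(82.8°): centre at ρ to the left, rotate +82.8° → (-10.3554, 14.8169, 136.0000°)
go_straight(5.12): x += 5.12·cos θ, y += 5.12·sin θ → (-14.0384, 18.3735, 136.0000°)
turn_left(78.6°): centre at ρ to the left, rotate +78.6° → (-20.7675, 18.9268, 214.6000°)
go_straight(1.51): x += 1.51·cos θ, y += 1.51·sin θ → (-22.0105, 18.0693, 214.6000°)

(-22.0105, 18.0693, 214.6000°)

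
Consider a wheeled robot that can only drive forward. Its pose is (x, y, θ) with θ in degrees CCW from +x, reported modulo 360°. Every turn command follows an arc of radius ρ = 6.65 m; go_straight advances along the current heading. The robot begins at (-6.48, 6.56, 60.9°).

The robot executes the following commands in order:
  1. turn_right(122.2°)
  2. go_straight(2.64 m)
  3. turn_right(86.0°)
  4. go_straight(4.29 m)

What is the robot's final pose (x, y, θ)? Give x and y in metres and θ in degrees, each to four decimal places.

(0.5809, -6.9035, 212.7000°)

set_pose: (x, y, θ) = (-6.4800, 6.5600, 60.9000°), ρ = 6.65
turn_right(122.2°): centre at ρ to the right, rotate −122.2° → (5.1636, 6.5194, -61.3000° ≡ 298.7000°)
go_straight(2.64): x += 2.64·cos θ, y += 2.64·sin θ → (6.4314, 4.2037, 298.7000°)
turn_right(86.0°): centre at ρ to the right, rotate −86.0° → (4.1910, -4.5858, 212.7000°)
go_straight(4.29): x += 4.29·cos θ, y += 4.29·sin θ → (0.5809, -6.9035, 212.7000°)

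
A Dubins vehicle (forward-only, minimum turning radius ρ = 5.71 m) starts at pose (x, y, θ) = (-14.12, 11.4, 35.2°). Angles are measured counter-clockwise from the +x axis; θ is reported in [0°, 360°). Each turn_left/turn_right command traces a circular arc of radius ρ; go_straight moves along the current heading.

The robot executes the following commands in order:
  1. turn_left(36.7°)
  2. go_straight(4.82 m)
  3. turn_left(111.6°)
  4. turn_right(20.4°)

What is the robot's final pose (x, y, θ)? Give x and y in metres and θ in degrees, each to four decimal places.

set_pose: (x, y, θ) = (-14.1200, 11.4000, 35.2000°), ρ = 5.71
turn_left(36.7°): centre at ρ to the left, rotate +36.7° → (-11.9840, 14.2919, 71.9000°)
go_straight(4.82): x += 4.82·cos θ, y += 4.82·sin θ → (-10.4865, 18.8734, 71.9000°)
turn_left(111.6°): centre at ρ to the left, rotate +111.6° → (-16.2626, 26.3467, 183.5000°)
turn_right(20.4°): centre at ρ to the right, rotate −20.4° → (-18.2711, 26.5827, 163.1000°)

(-18.2711, 26.5827, 163.1000°)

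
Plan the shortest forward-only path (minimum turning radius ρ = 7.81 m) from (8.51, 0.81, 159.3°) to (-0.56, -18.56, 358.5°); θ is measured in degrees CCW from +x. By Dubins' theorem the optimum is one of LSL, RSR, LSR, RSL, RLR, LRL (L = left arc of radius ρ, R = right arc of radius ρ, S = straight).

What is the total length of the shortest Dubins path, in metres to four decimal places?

Let ψ = atan2(Δy, Δx) = atan2(-19.37, -9.07) = -115.0913° be the start→goal bearing.
Normalize: d = |goal − start| / ρ = 21.388357/7.81 = 2.738586, α = (θ_start − ψ) mod 360° = 274.3913° = 4.789032 rad, β = (θ_goal − ψ) mod 360° = 113.5913° = 1.982543 rad.
Common terms: sin α = -0.997064, cos α = 0.076568, sin β = 0.916423, cos β = -0.400210, cos(α−β) = -0.944376, d² = 7.499853. Work in radians in the unit-radius frame; every candidate has L = ρ·(t + p + q).
LSL: p² = 2 + d² − 2cos(α−β) + 2d(sin α − sin β) = 0.908105; p = √p² = 0.952946; φ = atan2(cos β − cos α, d + sin α − sin β) = -0.523970 rad; t = (φ − α) mod 2π = 0.970184 rad, q = (β − φ) mod 2π = 2.506512 rad → L = 7.81·(0.970184 + 0.952946 + 2.506512) = 7.81·4.429641 = 34.595500 m
RSR: p² = 2 + d² − 2cos(α−β) + 2d(sin β − sin α) = 21.869107; p = √p² = 4.676442; φ = atan2(cos α − cos β, d − sin α + sin β) = 0.102131 rad; t = (α − φ) mod 2π = 4.686901 rad, q = (φ − β) mod 2π = 4.402773 rad → L = 7.81·(4.686901 + 4.676442 + 4.402773) = 7.81·13.766116 = 107.513369 m
LSR: p² = d² − 2 + 2cos(α−β) + 2d(sin α + sin β) = 3.169415; p = √p² = 1.780285; φ = atan2(−cos α − cos β, d + sin α + sin β) − atan2(−2, p) = 0.964622 rad; t = (φ − α) mod 2π = 2.458775 rad, q = (φ − β) mod 2π = 5.265264 rad → L = 7.81·(2.458775 + 1.780285 + 5.265264) = 7.81·9.504324 = 74.228771 m
RSL: p² = d² − 2 + 2cos(α−β) − 2d(sin α + sin β) = 4.052786; p = √p² = 2.013153; φ = atan2(cos α + cos β, d − sin α − sin β) − atan2(2, p) = -0.896419 rad; t = (α − φ) mod 2π = 5.685451 rad, q = (β − φ) mod 2π = 2.878961 rad → L = 7.81·(5.685451 + 2.013153 + 2.878961) = 7.81·10.577565 = 82.610785 m
RLR: c = (6 − d² + 2cos(α−β) + 2d(sin α − sin β))/8 = -1.733638, |c| > 1 → infeasible
LRL: c = (6 − d² + 2cos(α−β) − 2d(sin α − sin β))/8 = 0.886487; p = 2π − arccos c = 5.802086 rad; φ = atan2(cos β − cos α, d + sin α − sin β) = -0.523970 rad; t = (φ − α + p/2) mod 2π = 3.871227 rad, q = (β − α − t + p) mod 2π = 5.407555 rad → L = 7.81·(3.871227 + 5.802086 + 5.407555) = 7.81·15.080868 = 117.781581 m
Shortest: LSL with L = 34.595500 m ≈ 34.5955 m

34.5955 m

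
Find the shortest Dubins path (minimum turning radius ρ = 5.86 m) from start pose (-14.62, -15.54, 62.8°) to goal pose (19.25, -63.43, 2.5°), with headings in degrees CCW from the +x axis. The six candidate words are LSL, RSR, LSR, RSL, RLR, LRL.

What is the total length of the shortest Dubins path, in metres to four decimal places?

67.7193 m

Let ψ = atan2(Δy, Δx) = atan2(-47.89, 33.87) = -54.7303° be the start→goal bearing.
Normalize: d = |goal − start| / ρ = 58.656875/5.86 = 10.009706, α = (θ_start − ψ) mod 360° = 117.5303° = 2.051291 rad, β = (θ_goal − ψ) mod 360° = 57.2303° = 0.998857 rad.
Common terms: sin α = 0.886767, cos α = -0.462218, sin β = 0.840853, cos β = 0.541264, cos(α−β) = 0.495459, d² = 100.194207. Work in radians in the unit-radius frame; every candidate has L = ρ·(t + p + q).
LSL: p² = 2 + d² − 2cos(α−β) + 2d(sin α − sin β) = 102.122452; p = √p² = 10.105565; φ = atan2(cos β − cos α, d + sin α − sin β) = 0.099464 rad; t = (φ − α) mod 2π = 4.331358 rad, q = (β − φ) mod 2π = 0.899393 rad → L = 5.86·(4.331358 + 10.105565 + 0.899393) = 5.86·15.336317 = 89.870819 m
RSR: p² = 2 + d² − 2cos(α−β) + 2d(sin β − sin α) = 100.284128; p = √p² = 10.014196; φ = atan2(cos α − cos β, d − sin α + sin β) = -0.100374 rad; t = (α − φ) mod 2π = 2.151665 rad, q = (φ − β) mod 2π = 5.183954 rad → L = 5.86·(2.151665 + 10.014196 + 5.183954) = 5.86·17.349815 = 101.669917 m
LSR: p² = d² − 2 + 2cos(α−β) + 2d(sin α + sin β) = 133.771050; p = √p² = 11.565944; φ = atan2(−cos α − cos β, d + sin α + sin β) − atan2(−2, p) = 0.164494 rad; t = (φ − α) mod 2π = 4.396388 rad, q = (φ − β) mod 2π = 5.448822 rad → L = 5.86·(4.396388 + 11.565944 + 5.448822) = 5.86·21.411154 = 125.469360 m
RSL: p² = d² − 2 + 2cos(α−β) − 2d(sin α + sin β) = 64.599200; p = √p² = 8.037363; φ = atan2(cos α + cos β, d − sin α − sin β) − atan2(2, p) = -0.234341 rad; t = (α − φ) mod 2π = 2.285631 rad, q = (β − φ) mod 2π = 1.233198 rad → L = 5.86·(2.285631 + 8.037363 + 1.233198) = 5.86·11.556192 = 67.719285 m
RLR: c = (6 − d² + 2cos(α−β) + 2d(sin α − sin β))/8 = -11.535516, |c| > 1 → infeasible
LRL: c = (6 − d² + 2cos(α−β) − 2d(sin α − sin β))/8 = -11.765306, |c| > 1 → infeasible
Shortest: RSL with L = 67.719285 m ≈ 67.7193 m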